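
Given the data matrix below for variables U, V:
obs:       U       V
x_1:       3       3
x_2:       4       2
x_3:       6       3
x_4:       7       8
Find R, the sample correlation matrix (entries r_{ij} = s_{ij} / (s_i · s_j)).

Step 1 — column means:
  mean(U) = (3 + 4 + 6 + 7) / 4 = 20/4 = 5
  mean(V) = (3 + 2 + 3 + 8) / 4 = 16/4 = 4

Step 2 — sample variances and covariances s[i,j] = (1/(n-1)) · Σ_k (x_{k,i} - mean_i) · (x_{k,j} - mean_j), with n-1 = 3:
  s[U,U] = ((-2)·(-2) + (-1)·(-1) + (1)·(1) + (2)·(2)) / 3 = 10/3 = 3.3333
  s[U,V] = ((-2)·(-1) + (-1)·(-2) + (1)·(-1) + (2)·(4)) / 3 = 11/3 = 3.6667
  s[V,V] = ((-1)·(-1) + (-2)·(-2) + (-1)·(-1) + (4)·(4)) / 3 = 22/3 = 7.3333
  Sample standard deviations s_i = √(s[i,i]):
  s(U) = √(3.3333) = 1.8257
  s(V) = √(7.3333) = 2.708

Step 3 — r_{ij} = s_{ij} / (s_i · s_j):
  r[U,U] = 1 (diagonal).
  r[U,V] = 3.6667 / (1.8257 · 2.708) = 3.6667 / 4.9441 = 0.7416
  r[V,V] = 1 (diagonal).

R is symmetric with unit diagonal. Assembling:

R = [[1, 0.7416],
 [0.7416, 1]]


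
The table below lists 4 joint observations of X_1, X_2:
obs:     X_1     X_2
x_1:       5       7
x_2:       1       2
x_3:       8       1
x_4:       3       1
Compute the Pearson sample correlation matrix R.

Step 1 — column means:
  mean(X_1) = (5 + 1 + 8 + 3) / 4 = 17/4 = 4.25
  mean(X_2) = (7 + 2 + 1 + 1) / 4 = 11/4 = 2.75

Step 2 — sample variances and covariances s[i,j] = (1/(n-1)) · Σ_k (x_{k,i} - mean_i) · (x_{k,j} - mean_j), with n-1 = 3:
  s[X_1,X_1] = ((0.75)·(0.75) + (-3.25)·(-3.25) + (3.75)·(3.75) + (-1.25)·(-1.25)) / 3 = 26.75/3 = 8.9167
  s[X_1,X_2] = ((0.75)·(4.25) + (-3.25)·(-0.75) + (3.75)·(-1.75) + (-1.25)·(-1.75)) / 3 = 1.25/3 = 0.4167
  s[X_2,X_2] = ((4.25)·(4.25) + (-0.75)·(-0.75) + (-1.75)·(-1.75) + (-1.75)·(-1.75)) / 3 = 24.75/3 = 8.25
  Sample standard deviations s_i = √(s[i,i]):
  s(X_1) = √(8.9167) = 2.9861
  s(X_2) = √(8.25) = 2.8723

Step 3 — r_{ij} = s_{ij} / (s_i · s_j):
  r[X_1,X_1] = 1 (diagonal).
  r[X_1,X_2] = 0.4167 / (2.9861 · 2.8723) = 0.4167 / 8.5769 = 0.0486
  r[X_2,X_2] = 1 (diagonal).

R is symmetric with unit diagonal. Assembling:

R = [[1, 0.0486],
 [0.0486, 1]]


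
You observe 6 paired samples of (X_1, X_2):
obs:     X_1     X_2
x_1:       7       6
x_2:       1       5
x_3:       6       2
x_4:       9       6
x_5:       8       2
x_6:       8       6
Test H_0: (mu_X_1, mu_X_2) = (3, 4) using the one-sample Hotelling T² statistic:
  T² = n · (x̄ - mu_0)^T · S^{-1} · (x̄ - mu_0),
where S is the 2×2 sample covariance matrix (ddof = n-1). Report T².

Step 1 — sample mean vector:
  mean(X_1) = (7 + 1 + 6 + 9 + 8 + 8) / 6 = 39/6 = 6.5
  mean(X_2) = (6 + 5 + 2 + 6 + 2 + 6) / 6 = 27/6 = 4.5
  x̄ = (6.5, 4.5),  deviation x̄ - mu_0 = (6.5, 4.5) - (3, 4) = (3.5, 0.5).

Step 2 — sample covariance matrix, S[i,j] = (1/(n-1)) · Σ_k (x_{k,i} - mean_i) · (x_{k,j} - mean_j), divisor n-1 = 5:
  S[X_1,X_1] = ((0.5)·(0.5) + (-5.5)·(-5.5) + (-0.5)·(-0.5) + (2.5)·(2.5) + (1.5)·(1.5) + (1.5)·(1.5)) / 5 = 41.5/5 = 8.3
  S[X_1,X_2] = ((0.5)·(1.5) + (-5.5)·(0.5) + (-0.5)·(-2.5) + (2.5)·(1.5) + (1.5)·(-2.5) + (1.5)·(1.5)) / 5 = 1.5/5 = 0.3
  S[X_2,X_2] = ((1.5)·(1.5) + (0.5)·(0.5) + (-2.5)·(-2.5) + (1.5)·(1.5) + (-2.5)·(-2.5) + (1.5)·(1.5)) / 5 = 19.5/5 = 3.9
  S = [[8.3, 0.3],
 [0.3, 3.9]].

Step 3 — invert S. det(S) = 8.3·3.9 - (0.3)² = 32.28.
  S^{-1} = (1/det) · [[d, -b], [-b, a]] = [[0.1208, -0.0093],
 [-0.0093, 0.2571]].

Step 4 — quadratic form (x̄ - mu_0)^T · S^{-1} · (x̄ - mu_0):
  S^{-1} · (x̄ - mu_0) = (0.4182, 0.096),
  (x̄ - mu_0)^T · [...] = (3.5)·(0.4182) + (0.5)·(0.096) = 1.5118.

Step 5 — scale by n: T² = 6 · 1.5118 = 9.0706.

T² ≈ 9.0706


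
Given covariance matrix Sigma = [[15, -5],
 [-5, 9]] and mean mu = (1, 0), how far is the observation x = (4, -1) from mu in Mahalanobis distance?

Step 1 — centre the observation: (x - mu) = (3, -1).

Step 2 — invert Sigma. det(Sigma) = 15·9 - (-5)² = 110.
  Sigma^{-1} = (1/det) · [[d, -b], [-b, a]] = [[0.0818, 0.0455],
 [0.0455, 0.1364]].

Step 3 — form the quadratic (x - mu)^T · Sigma^{-1} · (x - mu):
  Sigma^{-1} · (x - mu) = (0.2, 0).
  (x - mu)^T · [Sigma^{-1} · (x - mu)] = (3)·(0.2) + (-1)·(0) = 0.6.

Step 4 — take square root: d = √(0.6) ≈ 0.7746.

d(x, mu) = √(0.6) ≈ 0.7746


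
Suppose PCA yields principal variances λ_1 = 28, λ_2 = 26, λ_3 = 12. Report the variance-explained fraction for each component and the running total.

Step 1 — total variance = trace(Sigma) = Σ λ_i = 28 + 26 + 12 = 66.

Step 2 — fraction explained by component i = λ_i / Σ λ:
  PC1: 28/66 = 0.4242
  PC2: 26/66 = 0.3939
  PC3: 12/66 = 0.1818

Step 3 — cumulative fraction after k components = (λ_1 + ... + λ_k) / Σ λ:
  k = 1: 28/66 = 0.4242
  k = 2: (28 + 26)/66 = 54/66 = 0.8182
  k = 3: (28 + 26 + 12)/66 = 66/66 = 1

Summary (fraction, with percent):

explained: PC1 0.4242 (42.42%), PC2 0.3939 (39.39%), PC3 0.1818 (18.18%);  cumulative: 0.4242, 0.8182, 1


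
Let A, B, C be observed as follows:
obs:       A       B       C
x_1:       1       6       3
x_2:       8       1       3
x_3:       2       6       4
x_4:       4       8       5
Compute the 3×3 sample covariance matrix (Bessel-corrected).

Step 1 — column means:
  mean(A) = (1 + 8 + 2 + 4) / 4 = 15/4 = 3.75
  mean(B) = (6 + 1 + 6 + 8) / 4 = 21/4 = 5.25
  mean(C) = (3 + 3 + 4 + 5) / 4 = 15/4 = 3.75

Step 2 — sample covariance S[i,j] = (1/(n-1)) · Σ_k (x_{k,i} - mean_i) · (x_{k,j} - mean_j), with n-1 = 3.
  S[A,A] = ((-2.75)·(-2.75) + (4.25)·(4.25) + (-1.75)·(-1.75) + (0.25)·(0.25)) / 3 = 28.75/3 = 9.5833
  S[A,B] = ((-2.75)·(0.75) + (4.25)·(-4.25) + (-1.75)·(0.75) + (0.25)·(2.75)) / 3 = -20.75/3 = -6.9167
  S[A,C] = ((-2.75)·(-0.75) + (4.25)·(-0.75) + (-1.75)·(0.25) + (0.25)·(1.25)) / 3 = -1.25/3 = -0.4167
  S[B,B] = ((0.75)·(0.75) + (-4.25)·(-4.25) + (0.75)·(0.75) + (2.75)·(2.75)) / 3 = 26.75/3 = 8.9167
  S[B,C] = ((0.75)·(-0.75) + (-4.25)·(-0.75) + (0.75)·(0.25) + (2.75)·(1.25)) / 3 = 6.25/3 = 2.0833
  S[C,C] = ((-0.75)·(-0.75) + (-0.75)·(-0.75) + (0.25)·(0.25) + (1.25)·(1.25)) / 3 = 2.75/3 = 0.9167

S is symmetric (S[j,i] = S[i,j]). Assembling:

S = [[9.5833, -6.9167, -0.4167],
 [-6.9167, 8.9167, 2.0833],
 [-0.4167, 2.0833, 0.9167]]


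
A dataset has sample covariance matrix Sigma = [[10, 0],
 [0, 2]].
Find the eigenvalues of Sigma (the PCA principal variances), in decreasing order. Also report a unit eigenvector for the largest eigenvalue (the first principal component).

Step 1 — characteristic polynomial of 2×2 Sigma:
  det(Sigma - λI) = λ² - trace · λ + det = 0.
  trace = 10 + 2 = 12, det = 10·2 - (0)² = 20.
Step 2 — discriminant:
  Δ = trace² - 4·det = 144 - 80 = 64.
Step 3 — eigenvalues:
  λ = (trace ± √Δ)/2 = (12 ± 8)/2,
  λ_1 = 10,  λ_2 = 2.

Step 4 — unit eigenvector for λ_1: Sigma is diagonal, so its eigenvectors are the coordinate axes. λ_1 = 10 is the diagonal entry on the first coordinate axis, hence
  v_1 = (1, 0) (||v_1|| = 1).

λ_1 = 10,  λ_2 = 2;  v_1 ≈ (1, 0)


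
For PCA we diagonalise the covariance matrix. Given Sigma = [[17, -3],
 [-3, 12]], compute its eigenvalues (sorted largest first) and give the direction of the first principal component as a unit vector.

Step 1 — characteristic polynomial of 2×2 Sigma:
  det(Sigma - λI) = λ² - trace · λ + det = 0.
  trace = 17 + 12 = 29, det = 17·12 - (-3)² = 195.
Step 2 — discriminant:
  Δ = trace² - 4·det = 841 - 780 = 61.
Step 3 — eigenvalues:
  λ = (trace ± √Δ)/2 = (29 ± 7.8102)/2,
  λ_1 = 18.4051,  λ_2 = 10.5949.

Step 4 — unit eigenvector for λ_1: solve (Sigma - λ_1 I)v = 0. First row:
  (17 - 18.4051)·v_x + (-3)·v_y = 0, i.e. (-1.4051)·v_x + (-3)·v_y = 0,
  so v ∝ (b, λ_1 - a) = (-3, 1.4051); multiply by -1 so the first entry is positive: u = (3, -1.4051).
  ||u|| = √((3)² + (-1.4051)²) = √(10.9744) ≈ 3.3128,
  v_1 = u/||u|| ≈ (0.9056, -0.4242) (||v_1|| = 1).

λ_1 = 18.4051,  λ_2 = 10.5949;  v_1 ≈ (0.9056, -0.4242)


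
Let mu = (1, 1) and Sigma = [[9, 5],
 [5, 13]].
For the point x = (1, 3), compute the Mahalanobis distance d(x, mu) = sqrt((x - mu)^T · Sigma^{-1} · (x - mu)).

Step 1 — centre the observation: (x - mu) = (0, 2).

Step 2 — invert Sigma. det(Sigma) = 9·13 - (5)² = 92.
  Sigma^{-1} = (1/det) · [[d, -b], [-b, a]] = [[0.1413, -0.0543],
 [-0.0543, 0.0978]].

Step 3 — form the quadratic (x - mu)^T · Sigma^{-1} · (x - mu):
  Sigma^{-1} · (x - mu) = (-0.1087, 0.1957).
  (x - mu)^T · [Sigma^{-1} · (x - mu)] = (0)·(-0.1087) + (2)·(0.1957) = 0.3913.

Step 4 — take square root: d = √(0.3913) ≈ 0.6255.

d(x, mu) = √(0.3913) ≈ 0.6255


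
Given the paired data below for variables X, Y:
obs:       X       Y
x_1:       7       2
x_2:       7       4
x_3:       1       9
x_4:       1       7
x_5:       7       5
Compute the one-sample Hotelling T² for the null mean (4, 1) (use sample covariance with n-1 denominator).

Step 1 — sample mean vector:
  mean(X) = (7 + 7 + 1 + 1 + 7) / 5 = 23/5 = 4.6
  mean(Y) = (2 + 4 + 9 + 7 + 5) / 5 = 27/5 = 5.4
  x̄ = (4.6, 5.4),  deviation x̄ - mu_0 = (4.6, 5.4) - (4, 1) = (0.6, 4.4).

Step 2 — sample covariance matrix, S[i,j] = (1/(n-1)) · Σ_k (x_{k,i} - mean_i) · (x_{k,j} - mean_j), divisor n-1 = 4:
  S[X,X] = ((2.4)·(2.4) + (2.4)·(2.4) + (-3.6)·(-3.6) + (-3.6)·(-3.6) + (2.4)·(2.4)) / 4 = 43.2/4 = 10.8
  S[X,Y] = ((2.4)·(-3.4) + (2.4)·(-1.4) + (-3.6)·(3.6) + (-3.6)·(1.6) + (2.4)·(-0.4)) / 4 = -31.2/4 = -7.8
  S[Y,Y] = ((-3.4)·(-3.4) + (-1.4)·(-1.4) + (3.6)·(3.6) + (1.6)·(1.6) + (-0.4)·(-0.4)) / 4 = 29.2/4 = 7.3
  S = [[10.8, -7.8],
 [-7.8, 7.3]].

Step 3 — invert S. det(S) = 10.8·7.3 - (-7.8)² = 18.
  S^{-1} = (1/det) · [[d, -b], [-b, a]] = [[0.4056, 0.4333],
 [0.4333, 0.6]].

Step 4 — quadratic form (x̄ - mu_0)^T · S^{-1} · (x̄ - mu_0):
  S^{-1} · (x̄ - mu_0) = (2.15, 2.9),
  (x̄ - mu_0)^T · [...] = (0.6)·(2.15) + (4.4)·(2.9) = 14.05.

Step 5 — scale by n: T² = 5 · 14.05 = 70.25.

T² ≈ 70.25


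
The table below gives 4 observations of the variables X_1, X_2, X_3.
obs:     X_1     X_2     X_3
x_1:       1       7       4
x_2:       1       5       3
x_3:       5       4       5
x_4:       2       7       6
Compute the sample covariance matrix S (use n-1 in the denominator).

Step 1 — column means:
  mean(X_1) = (1 + 1 + 5 + 2) / 4 = 9/4 = 2.25
  mean(X_2) = (7 + 5 + 4 + 7) / 4 = 23/4 = 5.75
  mean(X_3) = (4 + 3 + 5 + 6) / 4 = 18/4 = 4.5

Step 2 — sample covariance S[i,j] = (1/(n-1)) · Σ_k (x_{k,i} - mean_i) · (x_{k,j} - mean_j), with n-1 = 3.
  S[X_1,X_1] = ((-1.25)·(-1.25) + (-1.25)·(-1.25) + (2.75)·(2.75) + (-0.25)·(-0.25)) / 3 = 10.75/3 = 3.5833
  S[X_1,X_2] = ((-1.25)·(1.25) + (-1.25)·(-0.75) + (2.75)·(-1.75) + (-0.25)·(1.25)) / 3 = -5.75/3 = -1.9167
  S[X_1,X_3] = ((-1.25)·(-0.5) + (-1.25)·(-1.5) + (2.75)·(0.5) + (-0.25)·(1.5)) / 3 = 3.5/3 = 1.1667
  S[X_2,X_2] = ((1.25)·(1.25) + (-0.75)·(-0.75) + (-1.75)·(-1.75) + (1.25)·(1.25)) / 3 = 6.75/3 = 2.25
  S[X_2,X_3] = ((1.25)·(-0.5) + (-0.75)·(-1.5) + (-1.75)·(0.5) + (1.25)·(1.5)) / 3 = 1.5/3 = 0.5
  S[X_3,X_3] = ((-0.5)·(-0.5) + (-1.5)·(-1.5) + (0.5)·(0.5) + (1.5)·(1.5)) / 3 = 5/3 = 1.6667

S is symmetric (S[j,i] = S[i,j]). Assembling:

S = [[3.5833, -1.9167, 1.1667],
 [-1.9167, 2.25, 0.5],
 [1.1667, 0.5, 1.6667]]


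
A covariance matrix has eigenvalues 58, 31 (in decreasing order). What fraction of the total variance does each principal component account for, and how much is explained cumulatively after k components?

Step 1 — total variance = trace(Sigma) = Σ λ_i = 58 + 31 = 89.

Step 2 — fraction explained by component i = λ_i / Σ λ:
  PC1: 58/89 = 0.6517
  PC2: 31/89 = 0.3483

Step 3 — cumulative fraction after k components = (λ_1 + ... + λ_k) / Σ λ:
  k = 1: 58/89 = 0.6517
  k = 2: (58 + 31)/89 = 89/89 = 1

Summary (fraction, with percent):

explained: PC1 0.6517 (65.17%), PC2 0.3483 (34.83%);  cumulative: 0.6517, 1


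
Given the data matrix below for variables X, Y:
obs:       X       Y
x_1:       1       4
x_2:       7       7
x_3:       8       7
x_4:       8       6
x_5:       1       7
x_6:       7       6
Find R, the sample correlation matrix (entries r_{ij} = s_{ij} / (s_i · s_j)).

Step 1 — column means:
  mean(X) = (1 + 7 + 8 + 8 + 1 + 7) / 6 = 32/6 = 5.3333
  mean(Y) = (4 + 7 + 7 + 6 + 7 + 6) / 6 = 37/6 = 6.1667

Step 2 — sample variances and covariances s[i,j] = (1/(n-1)) · Σ_k (x_{k,i} - mean_i) · (x_{k,j} - mean_j), with n-1 = 5:
  s[X,X] = ((-4.3333)·(-4.3333) + (1.6667)·(1.6667) + (2.6667)·(2.6667) + (2.6667)·(2.6667) + (-4.3333)·(-4.3333) + (1.6667)·(1.6667)) / 5 = 57.3333/5 = 11.4667
  s[X,Y] = ((-4.3333)·(-2.1667) + (1.6667)·(0.8333) + (2.6667)·(0.8333) + (2.6667)·(-0.1667) + (-4.3333)·(0.8333) + (1.6667)·(-0.1667)) / 5 = 8.6667/5 = 1.7333
  s[Y,Y] = ((-2.1667)·(-2.1667) + (0.8333)·(0.8333) + (0.8333)·(0.8333) + (-0.1667)·(-0.1667) + (0.8333)·(0.8333) + (-0.1667)·(-0.1667)) / 5 = 6.8333/5 = 1.3667
  Sample standard deviations s_i = √(s[i,i]):
  s(X) = √(11.4667) = 3.3862
  s(Y) = √(1.3667) = 1.169

Step 3 — r_{ij} = s_{ij} / (s_i · s_j):
  r[X,X] = 1 (diagonal).
  r[X,Y] = 1.7333 / (3.3862 · 1.169) = 1.7333 / 3.9587 = 0.4379
  r[Y,Y] = 1 (diagonal).

R is symmetric with unit diagonal. Assembling:

R = [[1, 0.4379],
 [0.4379, 1]]


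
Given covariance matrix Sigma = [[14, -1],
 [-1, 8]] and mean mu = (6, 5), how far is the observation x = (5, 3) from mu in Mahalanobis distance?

Step 1 — centre the observation: (x - mu) = (-1, -2).

Step 2 — invert Sigma. det(Sigma) = 14·8 - (-1)² = 111.
  Sigma^{-1} = (1/det) · [[d, -b], [-b, a]] = [[0.0721, 0.009],
 [0.009, 0.1261]].

Step 3 — form the quadratic (x - mu)^T · Sigma^{-1} · (x - mu):
  Sigma^{-1} · (x - mu) = (-0.0901, -0.2613).
  (x - mu)^T · [Sigma^{-1} · (x - mu)] = (-1)·(-0.0901) + (-2)·(-0.2613) = 0.6126.

Step 4 — take square root: d = √(0.6126) ≈ 0.7827.

d(x, mu) = √(0.6126) ≈ 0.7827


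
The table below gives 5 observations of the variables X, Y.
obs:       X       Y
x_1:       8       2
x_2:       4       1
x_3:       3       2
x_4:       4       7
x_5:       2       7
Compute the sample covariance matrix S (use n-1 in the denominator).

Step 1 — column means:
  mean(X) = (8 + 4 + 3 + 4 + 2) / 5 = 21/5 = 4.2
  mean(Y) = (2 + 1 + 2 + 7 + 7) / 5 = 19/5 = 3.8

Step 2 — sample covariance S[i,j] = (1/(n-1)) · Σ_k (x_{k,i} - mean_i) · (x_{k,j} - mean_j), with n-1 = 4.
  S[X,X] = ((3.8)·(3.8) + (-0.2)·(-0.2) + (-1.2)·(-1.2) + (-0.2)·(-0.2) + (-2.2)·(-2.2)) / 4 = 20.8/4 = 5.2
  S[X,Y] = ((3.8)·(-1.8) + (-0.2)·(-2.8) + (-1.2)·(-1.8) + (-0.2)·(3.2) + (-2.2)·(3.2)) / 4 = -11.8/4 = -2.95
  S[Y,Y] = ((-1.8)·(-1.8) + (-2.8)·(-2.8) + (-1.8)·(-1.8) + (3.2)·(3.2) + (3.2)·(3.2)) / 4 = 34.8/4 = 8.7

S is symmetric (S[j,i] = S[i,j]). Assembling:

S = [[5.2, -2.95],
 [-2.95, 8.7]]


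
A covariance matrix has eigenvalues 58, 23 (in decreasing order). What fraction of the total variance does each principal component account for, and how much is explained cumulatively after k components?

Step 1 — total variance = trace(Sigma) = Σ λ_i = 58 + 23 = 81.

Step 2 — fraction explained by component i = λ_i / Σ λ:
  PC1: 58/81 = 0.716
  PC2: 23/81 = 0.284

Step 3 — cumulative fraction after k components = (λ_1 + ... + λ_k) / Σ λ:
  k = 1: 58/81 = 0.716
  k = 2: (58 + 23)/81 = 81/81 = 1

Summary (fraction, with percent):

explained: PC1 0.716 (71.6%), PC2 0.284 (28.4%);  cumulative: 0.716, 1


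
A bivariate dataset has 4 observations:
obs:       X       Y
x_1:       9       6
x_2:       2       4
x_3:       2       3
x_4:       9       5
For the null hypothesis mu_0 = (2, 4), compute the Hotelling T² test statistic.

Step 1 — sample mean vector:
  mean(X) = (9 + 2 + 2 + 9) / 4 = 22/4 = 5.5
  mean(Y) = (6 + 4 + 3 + 5) / 4 = 18/4 = 4.5
  x̄ = (5.5, 4.5),  deviation x̄ - mu_0 = (5.5, 4.5) - (2, 4) = (3.5, 0.5).

Step 2 — sample covariance matrix, S[i,j] = (1/(n-1)) · Σ_k (x_{k,i} - mean_i) · (x_{k,j} - mean_j), divisor n-1 = 3:
  S[X,X] = ((3.5)·(3.5) + (-3.5)·(-3.5) + (-3.5)·(-3.5) + (3.5)·(3.5)) / 3 = 49/3 = 16.3333
  S[X,Y] = ((3.5)·(1.5) + (-3.5)·(-0.5) + (-3.5)·(-1.5) + (3.5)·(0.5)) / 3 = 14/3 = 4.6667
  S[Y,Y] = ((1.5)·(1.5) + (-0.5)·(-0.5) + (-1.5)·(-1.5) + (0.5)·(0.5)) / 3 = 5/3 = 1.6667
  S = [[16.3333, 4.6667],
 [4.6667, 1.6667]].

Step 3 — invert S. det(S) = 16.3333·1.6667 - (4.6667)² = 5.4444.
  S^{-1} = (1/det) · [[d, -b], [-b, a]] = [[0.3061, -0.8571],
 [-0.8571, 3]].

Step 4 — quadratic form (x̄ - mu_0)^T · S^{-1} · (x̄ - mu_0):
  S^{-1} · (x̄ - mu_0) = (0.6429, -1.5),
  (x̄ - mu_0)^T · [...] = (3.5)·(0.6429) + (0.5)·(-1.5) = 1.5.

Step 5 — scale by n: T² = 4 · 1.5 = 6.

T² ≈ 6


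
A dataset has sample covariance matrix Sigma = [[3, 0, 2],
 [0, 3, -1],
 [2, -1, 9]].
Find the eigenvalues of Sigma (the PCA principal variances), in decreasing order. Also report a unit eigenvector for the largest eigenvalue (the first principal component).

Step 1 — characteristic polynomial p(λ) = det(λI - Sigma) = λ³ - tr·λ² + c_1·λ - det, where tr = trace, c_1 = sum of the principal 2×2 minors, det = det(Sigma):
  tr = 3 + 3 + 9 = 15,
  c_1 = (3·3 - (0)²) + (3·9 - (2)²) + (3·9 - (-1)²) = 9 + 23 + 26 = 58,
  det = 3·(3·9 - (-1)²) - (0)·((0)·9 - (-1)·(2)) + (2)·((0)·(-1) - 3·(2)) = 3·(26) - (0)·(2) + (2)·(-6) = 66.
  So p(λ) = λ³ - 15λ² + 58λ - 66.
Step 2 — look for an integer root (rational root theorem: any rational root is an integer divisor of 66). Testing λ = 3:
  p(3) = 27 - 135 + 174 - 66 = 0  ✓
  Dividing out (λ - 3): p(λ) = (λ - 3)(λ² - 12λ + 22).
Step 3 — remaining eigenvalues from the quadratic λ² - 12λ + 22 = 0:
  Δ = 12² - 4·22 = 144 - 88 = 56,  λ = (12 ± √56)/2 = (12 ± 7.4833)/2 ≈ 9.7417 or 2.2583.
  Sorted: λ_1 = 9.7417,  λ_2 = 3,  λ_3 = 2.2583  (check: sum = 15 = tr ✓).

Step 4 — unit eigenvector for λ_1 ≈ 9.7417: v spans the null space of (Sigma - λ_1 I), whose rows are
  r_1 = (-6.7417, 0, 2),  r_2 = (0, -6.7417, -1),  r_3 = (2, -1, -0.7417).
  v is orthogonal to every row, so take v ∝ r_1 × r_2 = ((0)·(-1) - (2)·(-6.7417), (2)·(0) - (-6.7417)·(-1), (-6.7417)·(-6.7417) - (0)·(0)) ≈ (13.4833, -6.7417, 45.4499).
  Let u = (13.4833, -6.7417, 45.4499).
  ||u|| = √((13.4833)² + (-6.7417)² + (45.4499)²) = √(2292.9472) ≈ 47.8847,  v_1 = u/||u|| ≈ (0.2816, -0.1408, 0.9492) (||v_1|| = 1).

λ_1 = 9.7417,  λ_2 = 3,  λ_3 = 2.2583;  v_1 ≈ (0.2816, -0.1408, 0.9492)


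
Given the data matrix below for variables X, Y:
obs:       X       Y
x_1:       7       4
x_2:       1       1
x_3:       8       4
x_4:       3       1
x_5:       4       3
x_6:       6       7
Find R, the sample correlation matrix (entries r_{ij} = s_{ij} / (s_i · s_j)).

Step 1 — column means:
  mean(X) = (7 + 1 + 8 + 3 + 4 + 6) / 6 = 29/6 = 4.8333
  mean(Y) = (4 + 1 + 4 + 1 + 3 + 7) / 6 = 20/6 = 3.3333

Step 2 — sample variances and covariances s[i,j] = (1/(n-1)) · Σ_k (x_{k,i} - mean_i) · (x_{k,j} - mean_j), with n-1 = 5:
  s[X,X] = ((2.1667)·(2.1667) + (-3.8333)·(-3.8333) + (3.1667)·(3.1667) + (-1.8333)·(-1.8333) + (-0.8333)·(-0.8333) + (1.1667)·(1.1667)) / 5 = 34.8333/5 = 6.9667
  s[X,Y] = ((2.1667)·(0.6667) + (-3.8333)·(-2.3333) + (3.1667)·(0.6667) + (-1.8333)·(-2.3333) + (-0.8333)·(-0.3333) + (1.1667)·(3.6667)) / 5 = 21.3333/5 = 4.2667
  s[Y,Y] = ((0.6667)·(0.6667) + (-2.3333)·(-2.3333) + (0.6667)·(0.6667) + (-2.3333)·(-2.3333) + (-0.3333)·(-0.3333) + (3.6667)·(3.6667)) / 5 = 25.3333/5 = 5.0667
  Sample standard deviations s_i = √(s[i,i]):
  s(X) = √(6.9667) = 2.6394
  s(Y) = √(5.0667) = 2.2509

Step 3 — r_{ij} = s_{ij} / (s_i · s_j):
  r[X,X] = 1 (diagonal).
  r[X,Y] = 4.2667 / (2.6394 · 2.2509) = 4.2667 / 5.9412 = 0.7181
  r[Y,Y] = 1 (diagonal).

R is symmetric with unit diagonal. Assembling:

R = [[1, 0.7181],
 [0.7181, 1]]


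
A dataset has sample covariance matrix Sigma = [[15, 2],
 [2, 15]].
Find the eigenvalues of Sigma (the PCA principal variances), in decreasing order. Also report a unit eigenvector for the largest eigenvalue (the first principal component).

Step 1 — characteristic polynomial of 2×2 Sigma:
  det(Sigma - λI) = λ² - trace · λ + det = 0.
  trace = 15 + 15 = 30, det = 15·15 - (2)² = 221.
Step 2 — discriminant:
  Δ = trace² - 4·det = 900 - 884 = 16.
Step 3 — eigenvalues:
  λ = (trace ± √Δ)/2 = (30 ± 4)/2,
  λ_1 = 17,  λ_2 = 13.

Step 4 — unit eigenvector for λ_1: solve (Sigma - λ_1 I)v = 0. First row:
  (15 - 17)·v_x + (2)·v_y = 0, i.e. (-2)·v_x + (2)·v_y = 0,
  so v ∝ (b, λ_1 - a) = (2, 2) = u.
  ||u|| = √((2)² + (2)²) = √(8) ≈ 2.8284,
  v_1 = u/||u|| ≈ (0.7071, 0.7071) (||v_1|| = 1).

λ_1 = 17,  λ_2 = 13;  v_1 ≈ (0.7071, 0.7071)


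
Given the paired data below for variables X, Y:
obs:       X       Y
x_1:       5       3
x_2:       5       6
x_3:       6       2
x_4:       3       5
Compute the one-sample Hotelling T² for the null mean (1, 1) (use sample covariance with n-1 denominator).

Step 1 — sample mean vector:
  mean(X) = (5 + 5 + 6 + 3) / 4 = 19/4 = 4.75
  mean(Y) = (3 + 6 + 2 + 5) / 4 = 16/4 = 4
  x̄ = (4.75, 4),  deviation x̄ - mu_0 = (4.75, 4) - (1, 1) = (3.75, 3).

Step 2 — sample covariance matrix, S[i,j] = (1/(n-1)) · Σ_k (x_{k,i} - mean_i) · (x_{k,j} - mean_j), divisor n-1 = 3:
  S[X,X] = ((0.25)·(0.25) + (0.25)·(0.25) + (1.25)·(1.25) + (-1.75)·(-1.75)) / 3 = 4.75/3 = 1.5833
  S[X,Y] = ((0.25)·(-1) + (0.25)·(2) + (1.25)·(-2) + (-1.75)·(1)) / 3 = -4/3 = -1.3333
  S[Y,Y] = ((-1)·(-1) + (2)·(2) + (-2)·(-2) + (1)·(1)) / 3 = 10/3 = 3.3333
  S = [[1.5833, -1.3333],
 [-1.3333, 3.3333]].

Step 3 — invert S. det(S) = 1.5833·3.3333 - (-1.3333)² = 3.5.
  S^{-1} = (1/det) · [[d, -b], [-b, a]] = [[0.9524, 0.381],
 [0.381, 0.4524]].

Step 4 — quadratic form (x̄ - mu_0)^T · S^{-1} · (x̄ - mu_0):
  S^{-1} · (x̄ - mu_0) = (4.7143, 2.7857),
  (x̄ - mu_0)^T · [...] = (3.75)·(4.7143) + (3)·(2.7857) = 26.0357.

Step 5 — scale by n: T² = 4 · 26.0357 = 104.1429.

T² ≈ 104.1429


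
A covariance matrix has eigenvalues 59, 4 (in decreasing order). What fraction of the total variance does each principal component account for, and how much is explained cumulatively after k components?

Step 1 — total variance = trace(Sigma) = Σ λ_i = 59 + 4 = 63.

Step 2 — fraction explained by component i = λ_i / Σ λ:
  PC1: 59/63 = 0.9365
  PC2: 4/63 = 0.0635

Step 3 — cumulative fraction after k components = (λ_1 + ... + λ_k) / Σ λ:
  k = 1: 59/63 = 0.9365
  k = 2: (59 + 4)/63 = 63/63 = 1

Summary (fraction, with percent):

explained: PC1 0.9365 (93.65%), PC2 0.0635 (6.35%);  cumulative: 0.9365, 1


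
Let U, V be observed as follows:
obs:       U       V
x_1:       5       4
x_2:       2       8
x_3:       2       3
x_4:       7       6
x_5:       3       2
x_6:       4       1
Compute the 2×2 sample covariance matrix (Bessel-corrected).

Step 1 — column means:
  mean(U) = (5 + 2 + 2 + 7 + 3 + 4) / 6 = 23/6 = 3.8333
  mean(V) = (4 + 8 + 3 + 6 + 2 + 1) / 6 = 24/6 = 4

Step 2 — sample covariance S[i,j] = (1/(n-1)) · Σ_k (x_{k,i} - mean_i) · (x_{k,j} - mean_j), with n-1 = 5.
  S[U,U] = ((1.1667)·(1.1667) + (-1.8333)·(-1.8333) + (-1.8333)·(-1.8333) + (3.1667)·(3.1667) + (-0.8333)·(-0.8333) + (0.1667)·(0.1667)) / 5 = 18.8333/5 = 3.7667
  S[U,V] = ((1.1667)·(0) + (-1.8333)·(4) + (-1.8333)·(-1) + (3.1667)·(2) + (-0.8333)·(-2) + (0.1667)·(-3)) / 5 = 2/5 = 0.4
  S[V,V] = ((0)·(0) + (4)·(4) + (-1)·(-1) + (2)·(2) + (-2)·(-2) + (-3)·(-3)) / 5 = 34/5 = 6.8

S is symmetric (S[j,i] = S[i,j]). Assembling:

S = [[3.7667, 0.4],
 [0.4, 6.8]]


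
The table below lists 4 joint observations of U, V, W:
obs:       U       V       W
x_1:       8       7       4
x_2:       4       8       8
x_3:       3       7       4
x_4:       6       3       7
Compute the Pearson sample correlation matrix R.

Step 1 — column means:
  mean(U) = (8 + 4 + 3 + 6) / 4 = 21/4 = 5.25
  mean(V) = (7 + 8 + 7 + 3) / 4 = 25/4 = 6.25
  mean(W) = (4 + 8 + 4 + 7) / 4 = 23/4 = 5.75

Step 2 — sample variances and covariances s[i,j] = (1/(n-1)) · Σ_k (x_{k,i} - mean_i) · (x_{k,j} - mean_j), with n-1 = 3:
  s[U,U] = ((2.75)·(2.75) + (-1.25)·(-1.25) + (-2.25)·(-2.25) + (0.75)·(0.75)) / 3 = 14.75/3 = 4.9167
  s[U,V] = ((2.75)·(0.75) + (-1.25)·(1.75) + (-2.25)·(0.75) + (0.75)·(-3.25)) / 3 = -4.25/3 = -1.4167
  s[U,W] = ((2.75)·(-1.75) + (-1.25)·(2.25) + (-2.25)·(-1.75) + (0.75)·(1.25)) / 3 = -2.75/3 = -0.9167
  s[V,V] = ((0.75)·(0.75) + (1.75)·(1.75) + (0.75)·(0.75) + (-3.25)·(-3.25)) / 3 = 14.75/3 = 4.9167
  s[V,W] = ((0.75)·(-1.75) + (1.75)·(2.25) + (0.75)·(-1.75) + (-3.25)·(1.25)) / 3 = -2.75/3 = -0.9167
  s[W,W] = ((-1.75)·(-1.75) + (2.25)·(2.25) + (-1.75)·(-1.75) + (1.25)·(1.25)) / 3 = 12.75/3 = 4.25
  Sample standard deviations s_i = √(s[i,i]):
  s(U) = √(4.9167) = 2.2174
  s(V) = √(4.9167) = 2.2174
  s(W) = √(4.25) = 2.0616

Step 3 — r_{ij} = s_{ij} / (s_i · s_j):
  r[U,U] = 1 (diagonal).
  r[U,V] = -1.4167 / (2.2174 · 2.2174) = -1.4167 / 4.9167 = -0.2881
  r[U,W] = -0.9167 / (2.2174 · 2.0616) = -0.9167 / 4.5712 = -0.2005
  r[V,V] = 1 (diagonal).
  r[V,W] = -0.9167 / (2.2174 · 2.0616) = -0.9167 / 4.5712 = -0.2005
  r[W,W] = 1 (diagonal).

R is symmetric with unit diagonal. Assembling:

R = [[1, -0.2881, -0.2005],
 [-0.2881, 1, -0.2005],
 [-0.2005, -0.2005, 1]]


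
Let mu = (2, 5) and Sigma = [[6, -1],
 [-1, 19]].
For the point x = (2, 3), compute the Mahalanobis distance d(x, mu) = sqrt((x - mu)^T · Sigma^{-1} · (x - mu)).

Step 1 — centre the observation: (x - mu) = (0, -2).

Step 2 — invert Sigma. det(Sigma) = 6·19 - (-1)² = 113.
  Sigma^{-1} = (1/det) · [[d, -b], [-b, a]] = [[0.1681, 0.0088],
 [0.0088, 0.0531]].

Step 3 — form the quadratic (x - mu)^T · Sigma^{-1} · (x - mu):
  Sigma^{-1} · (x - mu) = (-0.0177, -0.1062).
  (x - mu)^T · [Sigma^{-1} · (x - mu)] = (0)·(-0.0177) + (-2)·(-0.1062) = 0.2124.

Step 4 — take square root: d = √(0.2124) ≈ 0.4609.

d(x, mu) = √(0.2124) ≈ 0.4609


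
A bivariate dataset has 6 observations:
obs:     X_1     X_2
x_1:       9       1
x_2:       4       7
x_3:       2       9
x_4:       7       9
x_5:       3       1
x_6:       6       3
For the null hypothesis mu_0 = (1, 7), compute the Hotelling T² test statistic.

Step 1 — sample mean vector:
  mean(X_1) = (9 + 4 + 2 + 7 + 3 + 6) / 6 = 31/6 = 5.1667
  mean(X_2) = (1 + 7 + 9 + 9 + 1 + 3) / 6 = 30/6 = 5
  x̄ = (5.1667, 5),  deviation x̄ - mu_0 = (5.1667, 5) - (1, 7) = (4.1667, -2).

Step 2 — sample covariance matrix, S[i,j] = (1/(n-1)) · Σ_k (x_{k,i} - mean_i) · (x_{k,j} - mean_j), divisor n-1 = 5:
  S[X_1,X_1] = ((3.8333)·(3.8333) + (-1.1667)·(-1.1667) + (-3.1667)·(-3.1667) + (1.8333)·(1.8333) + (-2.1667)·(-2.1667) + (0.8333)·(0.8333)) / 5 = 34.8333/5 = 6.9667
  S[X_1,X_2] = ((3.8333)·(-4) + (-1.1667)·(2) + (-3.1667)·(4) + (1.8333)·(4) + (-2.1667)·(-4) + (0.8333)·(-2)) / 5 = -16/5 = -3.2
  S[X_2,X_2] = ((-4)·(-4) + (2)·(2) + (4)·(4) + (4)·(4) + (-4)·(-4) + (-2)·(-2)) / 5 = 72/5 = 14.4
  S = [[6.9667, -3.2],
 [-3.2, 14.4]].

Step 3 — invert S. det(S) = 6.9667·14.4 - (-3.2)² = 90.08.
  S^{-1} = (1/det) · [[d, -b], [-b, a]] = [[0.1599, 0.0355],
 [0.0355, 0.0773]].

Step 4 — quadratic form (x̄ - mu_0)^T · S^{-1} · (x̄ - mu_0):
  S^{-1} · (x̄ - mu_0) = (0.595, -0.0067),
  (x̄ - mu_0)^T · [...] = (4.1667)·(0.595) + (-2)·(-0.0067) = 2.4926.

Step 5 — scale by n: T² = 6 · 2.4926 = 14.9556.

T² ≈ 14.9556


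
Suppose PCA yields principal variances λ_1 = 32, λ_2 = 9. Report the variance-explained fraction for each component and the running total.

Step 1 — total variance = trace(Sigma) = Σ λ_i = 32 + 9 = 41.

Step 2 — fraction explained by component i = λ_i / Σ λ:
  PC1: 32/41 = 0.7805
  PC2: 9/41 = 0.2195

Step 3 — cumulative fraction after k components = (λ_1 + ... + λ_k) / Σ λ:
  k = 1: 32/41 = 0.7805
  k = 2: (32 + 9)/41 = 41/41 = 1

Summary (fraction, with percent):

explained: PC1 0.7805 (78.05%), PC2 0.2195 (21.95%);  cumulative: 0.7805, 1


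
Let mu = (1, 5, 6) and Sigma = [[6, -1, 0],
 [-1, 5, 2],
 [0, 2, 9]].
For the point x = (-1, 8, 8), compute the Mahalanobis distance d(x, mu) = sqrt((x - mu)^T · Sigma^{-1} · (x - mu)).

Step 1 — centre the observation: (x - mu) = (-2, 3, 2).

Step 2 — invert Sigma (cofactor / det for 3×3, or solve directly):
  Sigma^{-1} = [[0.173, 0.038, -0.0084],
 [0.038, 0.2278, -0.0506],
 [-0.0084, -0.0506, 0.1224]].

Step 3 — form the quadratic (x - mu)^T · Sigma^{-1} · (x - mu):
  Sigma^{-1} · (x - mu) = (-0.2489, 0.5063, 0.1097).
  (x - mu)^T · [Sigma^{-1} · (x - mu)] = (-2)·(-0.2489) + (3)·(0.5063) + (2)·(0.1097) = 2.2363.

Step 4 — take square root: d = √(2.2363) ≈ 1.4954.

d(x, mu) = √(2.2363) ≈ 1.4954


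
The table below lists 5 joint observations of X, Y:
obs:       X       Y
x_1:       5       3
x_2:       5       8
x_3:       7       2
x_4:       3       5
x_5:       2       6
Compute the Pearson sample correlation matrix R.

Step 1 — column means:
  mean(X) = (5 + 5 + 7 + 3 + 2) / 5 = 22/5 = 4.4
  mean(Y) = (3 + 8 + 2 + 5 + 6) / 5 = 24/5 = 4.8

Step 2 — sample variances and covariances s[i,j] = (1/(n-1)) · Σ_k (x_{k,i} - mean_i) · (x_{k,j} - mean_j), with n-1 = 4:
  s[X,X] = ((0.6)·(0.6) + (0.6)·(0.6) + (2.6)·(2.6) + (-1.4)·(-1.4) + (-2.4)·(-2.4)) / 4 = 15.2/4 = 3.8
  s[X,Y] = ((0.6)·(-1.8) + (0.6)·(3.2) + (2.6)·(-2.8) + (-1.4)·(0.2) + (-2.4)·(1.2)) / 4 = -9.6/4 = -2.4
  s[Y,Y] = ((-1.8)·(-1.8) + (3.2)·(3.2) + (-2.8)·(-2.8) + (0.2)·(0.2) + (1.2)·(1.2)) / 4 = 22.8/4 = 5.7
  Sample standard deviations s_i = √(s[i,i]):
  s(X) = √(3.8) = 1.9494
  s(Y) = √(5.7) = 2.3875

Step 3 — r_{ij} = s_{ij} / (s_i · s_j):
  r[X,X] = 1 (diagonal).
  r[X,Y] = -2.4 / (1.9494 · 2.3875) = -2.4 / 4.654 = -0.5157
  r[Y,Y] = 1 (diagonal).

R is symmetric with unit diagonal. Assembling:

R = [[1, -0.5157],
 [-0.5157, 1]]


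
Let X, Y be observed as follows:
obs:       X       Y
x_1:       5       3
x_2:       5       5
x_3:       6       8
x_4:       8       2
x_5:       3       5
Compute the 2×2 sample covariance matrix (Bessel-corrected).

Step 1 — column means:
  mean(X) = (5 + 5 + 6 + 8 + 3) / 5 = 27/5 = 5.4
  mean(Y) = (3 + 5 + 8 + 2 + 5) / 5 = 23/5 = 4.6

Step 2 — sample covariance S[i,j] = (1/(n-1)) · Σ_k (x_{k,i} - mean_i) · (x_{k,j} - mean_j), with n-1 = 4.
  S[X,X] = ((-0.4)·(-0.4) + (-0.4)·(-0.4) + (0.6)·(0.6) + (2.6)·(2.6) + (-2.4)·(-2.4)) / 4 = 13.2/4 = 3.3
  S[X,Y] = ((-0.4)·(-1.6) + (-0.4)·(0.4) + (0.6)·(3.4) + (2.6)·(-2.6) + (-2.4)·(0.4)) / 4 = -5.2/4 = -1.3
  S[Y,Y] = ((-1.6)·(-1.6) + (0.4)·(0.4) + (3.4)·(3.4) + (-2.6)·(-2.6) + (0.4)·(0.4)) / 4 = 21.2/4 = 5.3

S is symmetric (S[j,i] = S[i,j]). Assembling:

S = [[3.3, -1.3],
 [-1.3, 5.3]]


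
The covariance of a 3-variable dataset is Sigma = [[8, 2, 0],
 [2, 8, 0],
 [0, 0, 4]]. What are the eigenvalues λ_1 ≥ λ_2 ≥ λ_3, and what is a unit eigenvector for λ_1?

Step 1 — characteristic polynomial p(λ) = det(λI - Sigma) = λ³ - tr·λ² + c_1·λ - det, where tr = trace, c_1 = sum of the principal 2×2 minors, det = det(Sigma):
  tr = 8 + 8 + 4 = 20,
  c_1 = (8·8 - (2)²) + (8·4 - (0)²) + (8·4 - (0)²) = 60 + 32 + 32 = 124,
  det = 8·(8·4 - (0)²) - (2)·((2)·4 - (0)·(0)) + (0)·((2)·(0) - 8·(0)) = 8·(32) - (2)·(8) + (0)·(0) = 240.
  So p(λ) = λ³ - 20λ² + 124λ - 240.
Step 2 — look for an integer root (rational root theorem: any rational root is an integer divisor of 240). Testing λ = 4:
  p(4) = 64 - 320 + 496 - 240 = 0  ✓
  Dividing out (λ - 4): p(λ) = (λ - 4)(λ² - 16λ + 60).
Step 3 — remaining eigenvalues from the quadratic λ² - 16λ + 60 = 0:
  Δ = 16² - 4·60 = 256 - 240 = 16,  λ = (16 ± √16)/2 = (16 ± 4)/2 = 10 or 6.
  Sorted: λ_1 = 10,  λ_2 = 6,  λ_3 = 4  (check: sum = 20 = tr ✓).

Step 4 — unit eigenvector for λ_1 = 10: v spans the null space of (Sigma - λ_1 I), whose rows are
  r_1 = (-2, 2, 0),  r_2 = (2, -2, 0),  r_3 = (0, 0, -6).
  v is orthogonal to every row, so take v ∝ r_1 × r_3 = ((2)·(-6) - (0)·(0), (0)·(0) - (-2)·(-6), (-2)·(0) - (2)·(0)) = (-12, -12, 0).
  Rescale (divide by 12; multiply by -1 so the first nonzero entry is positive): u = (1, 1, 0).
  ||u|| = √((1)² + (1)² + (0)²) = √(2) ≈ 1.4142,  v_1 = u/||u|| ≈ (0.7071, 0.7071, 0) (||v_1|| = 1).

λ_1 = 10,  λ_2 = 6,  λ_3 = 4;  v_1 ≈ (0.7071, 0.7071, 0)


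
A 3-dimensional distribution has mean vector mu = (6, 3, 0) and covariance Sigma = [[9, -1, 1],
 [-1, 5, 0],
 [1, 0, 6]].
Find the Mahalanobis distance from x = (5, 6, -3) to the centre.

Step 1 — centre the observation: (x - mu) = (-1, 3, -3).

Step 2 — invert Sigma (cofactor / det for 3×3, or solve directly):
  Sigma^{-1} = [[0.1158, 0.0232, -0.0193],
 [0.0232, 0.2046, -0.0039],
 [-0.0193, -0.0039, 0.1699]].

Step 3 — form the quadratic (x - mu)^T · Sigma^{-1} · (x - mu):
  Sigma^{-1} · (x - mu) = (0.0116, 0.6023, -0.5019).
  (x - mu)^T · [Sigma^{-1} · (x - mu)] = (-1)·(0.0116) + (3)·(0.6023) + (-3)·(-0.5019) = 3.3012.

Step 4 — take square root: d = √(3.3012) ≈ 1.8169.

d(x, mu) = √(3.3012) ≈ 1.8169


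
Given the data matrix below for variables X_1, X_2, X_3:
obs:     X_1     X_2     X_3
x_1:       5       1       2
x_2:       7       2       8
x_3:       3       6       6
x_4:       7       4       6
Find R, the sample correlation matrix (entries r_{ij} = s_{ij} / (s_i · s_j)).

Step 1 — column means:
  mean(X_1) = (5 + 7 + 3 + 7) / 4 = 22/4 = 5.5
  mean(X_2) = (1 + 2 + 6 + 4) / 4 = 13/4 = 3.25
  mean(X_3) = (2 + 8 + 6 + 6) / 4 = 22/4 = 5.5

Step 2 — sample variances and covariances s[i,j] = (1/(n-1)) · Σ_k (x_{k,i} - mean_i) · (x_{k,j} - mean_j), with n-1 = 3:
  s[X_1,X_1] = ((-0.5)·(-0.5) + (1.5)·(1.5) + (-2.5)·(-2.5) + (1.5)·(1.5)) / 3 = 11/3 = 3.6667
  s[X_1,X_2] = ((-0.5)·(-2.25) + (1.5)·(-1.25) + (-2.5)·(2.75) + (1.5)·(0.75)) / 3 = -6.5/3 = -2.1667
  s[X_1,X_3] = ((-0.5)·(-3.5) + (1.5)·(2.5) + (-2.5)·(0.5) + (1.5)·(0.5)) / 3 = 5/3 = 1.6667
  s[X_2,X_2] = ((-2.25)·(-2.25) + (-1.25)·(-1.25) + (2.75)·(2.75) + (0.75)·(0.75)) / 3 = 14.75/3 = 4.9167
  s[X_2,X_3] = ((-2.25)·(-3.5) + (-1.25)·(2.5) + (2.75)·(0.5) + (0.75)·(0.5)) / 3 = 6.5/3 = 2.1667
  s[X_3,X_3] = ((-3.5)·(-3.5) + (2.5)·(2.5) + (0.5)·(0.5) + (0.5)·(0.5)) / 3 = 19/3 = 6.3333
  Sample standard deviations s_i = √(s[i,i]):
  s(X_1) = √(3.6667) = 1.9149
  s(X_2) = √(4.9167) = 2.2174
  s(X_3) = √(6.3333) = 2.5166

Step 3 — r_{ij} = s_{ij} / (s_i · s_j):
  r[X_1,X_1] = 1 (diagonal).
  r[X_1,X_2] = -2.1667 / (1.9149 · 2.2174) = -2.1667 / 4.2459 = -0.5103
  r[X_1,X_3] = 1.6667 / (1.9149 · 2.5166) = 1.6667 / 4.8189 = 0.3459
  r[X_2,X_2] = 1 (diagonal).
  r[X_2,X_3] = 2.1667 / (2.2174 · 2.5166) = 2.1667 / 5.5802 = 0.3883
  r[X_3,X_3] = 1 (diagonal).

R is symmetric with unit diagonal. Assembling:

R = [[1, -0.5103, 0.3459],
 [-0.5103, 1, 0.3883],
 [0.3459, 0.3883, 1]]


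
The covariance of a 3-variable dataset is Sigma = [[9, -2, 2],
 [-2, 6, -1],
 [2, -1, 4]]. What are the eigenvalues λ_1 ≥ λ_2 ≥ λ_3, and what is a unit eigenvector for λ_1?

Step 1 — characteristic polynomial p(λ) = det(λI - Sigma) = λ³ - tr·λ² + c_1·λ - det, where tr = trace, c_1 = sum of the principal 2×2 minors, det = det(Sigma):
  tr = 9 + 6 + 4 = 19,
  c_1 = (9·6 - (-2)²) + (9·4 - (2)²) + (6·4 - (-1)²) = 50 + 32 + 23 = 105,
  det = 9·(6·4 - (-1)²) - (-2)·((-2)·4 - (-1)·(2)) + (2)·((-2)·(-1) - 6·(2)) = 9·(23) - (-2)·(-6) + (2)·(-10) = 175.
  So p(λ) = λ³ - 19λ² + 105λ - 175.
Step 2 — look for an integer root (rational root theorem: any rational root is an integer divisor of 175). Testing λ = 5:
  p(5) = 125 - 475 + 525 - 175 = 0  ✓
  Dividing out (λ - 5): p(λ) = (λ - 5)(λ² - 14λ + 35).
Step 3 — remaining eigenvalues from the quadratic λ² - 14λ + 35 = 0:
  Δ = 14² - 4·35 = 196 - 140 = 56,  λ = (14 ± √56)/2 = (14 ± 7.4833)/2 ≈ 10.7417 or 3.2583.
  Sorted: λ_1 = 10.7417,  λ_2 = 5,  λ_3 = 3.2583  (check: sum = 19 = tr ✓).

Step 4 — unit eigenvector for λ_1 ≈ 10.7417: v spans the null space of (Sigma - λ_1 I), whose rows are
  r_1 = (-1.7417, -2, 2),  r_2 = (-2, -4.7417, -1),  r_3 = (2, -1, -6.7417).
  v is orthogonal to every row, so take v ∝ r_1 × r_2 = ((-2)·(-1) - (2)·(-4.7417), (2)·(-2) - (-1.7417)·(-1), (-1.7417)·(-4.7417) - (-2)·(-2)) ≈ (11.4833, -5.7417, 4.2583).
  Let u = (11.4833, -5.7417, 4.2583).
  ||u|| = √((11.4833)² + (-5.7417)² + (4.2583)²) = √(182.9666) ≈ 13.5265,  v_1 = u/||u|| ≈ (0.8489, -0.4245, 0.3148) (||v_1|| = 1).

λ_1 = 10.7417,  λ_2 = 5,  λ_3 = 3.2583;  v_1 ≈ (0.8489, -0.4245, 0.3148)


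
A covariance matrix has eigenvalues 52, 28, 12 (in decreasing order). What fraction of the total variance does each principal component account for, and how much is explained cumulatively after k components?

Step 1 — total variance = trace(Sigma) = Σ λ_i = 52 + 28 + 12 = 92.

Step 2 — fraction explained by component i = λ_i / Σ λ:
  PC1: 52/92 = 0.5652
  PC2: 28/92 = 0.3043
  PC3: 12/92 = 0.1304

Step 3 — cumulative fraction after k components = (λ_1 + ... + λ_k) / Σ λ:
  k = 1: 52/92 = 0.5652
  k = 2: (52 + 28)/92 = 80/92 = 0.8696
  k = 3: (52 + 28 + 12)/92 = 92/92 = 1

Summary (fraction, with percent):

explained: PC1 0.5652 (56.52%), PC2 0.3043 (30.43%), PC3 0.1304 (13.04%);  cumulative: 0.5652, 0.8696, 1


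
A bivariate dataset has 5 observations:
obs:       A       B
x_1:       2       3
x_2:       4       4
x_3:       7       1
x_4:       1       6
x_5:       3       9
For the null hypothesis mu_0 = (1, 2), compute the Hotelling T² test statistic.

Step 1 — sample mean vector:
  mean(A) = (2 + 4 + 7 + 1 + 3) / 5 = 17/5 = 3.4
  mean(B) = (3 + 4 + 1 + 6 + 9) / 5 = 23/5 = 4.6
  x̄ = (3.4, 4.6),  deviation x̄ - mu_0 = (3.4, 4.6) - (1, 2) = (2.4, 2.6).

Step 2 — sample covariance matrix, S[i,j] = (1/(n-1)) · Σ_k (x_{k,i} - mean_i) · (x_{k,j} - mean_j), divisor n-1 = 4:
  S[A,A] = ((-1.4)·(-1.4) + (0.6)·(0.6) + (3.6)·(3.6) + (-2.4)·(-2.4) + (-0.4)·(-0.4)) / 4 = 21.2/4 = 5.3
  S[A,B] = ((-1.4)·(-1.6) + (0.6)·(-0.6) + (3.6)·(-3.6) + (-2.4)·(1.4) + (-0.4)·(4.4)) / 4 = -16.2/4 = -4.05
  S[B,B] = ((-1.6)·(-1.6) + (-0.6)·(-0.6) + (-3.6)·(-3.6) + (1.4)·(1.4) + (4.4)·(4.4)) / 4 = 37.2/4 = 9.3
  S = [[5.3, -4.05],
 [-4.05, 9.3]].

Step 3 — invert S. det(S) = 5.3·9.3 - (-4.05)² = 32.8875.
  S^{-1} = (1/det) · [[d, -b], [-b, a]] = [[0.2828, 0.1231],
 [0.1231, 0.1612]].

Step 4 — quadratic form (x̄ - mu_0)^T · S^{-1} · (x̄ - mu_0):
  S^{-1} · (x̄ - mu_0) = (0.9989, 0.7146),
  (x̄ - mu_0)^T · [...] = (2.4)·(0.9989) + (2.6)·(0.7146) = 4.2551.

Step 5 — scale by n: T² = 5 · 4.2551 = 21.2756.

T² ≈ 21.2756


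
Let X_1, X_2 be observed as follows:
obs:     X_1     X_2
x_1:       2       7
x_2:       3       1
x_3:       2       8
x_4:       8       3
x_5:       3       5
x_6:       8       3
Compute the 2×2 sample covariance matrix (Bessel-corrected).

Step 1 — column means:
  mean(X_1) = (2 + 3 + 2 + 8 + 3 + 8) / 6 = 26/6 = 4.3333
  mean(X_2) = (7 + 1 + 8 + 3 + 5 + 3) / 6 = 27/6 = 4.5

Step 2 — sample covariance S[i,j] = (1/(n-1)) · Σ_k (x_{k,i} - mean_i) · (x_{k,j} - mean_j), with n-1 = 5.
  S[X_1,X_1] = ((-2.3333)·(-2.3333) + (-1.3333)·(-1.3333) + (-2.3333)·(-2.3333) + (3.6667)·(3.6667) + (-1.3333)·(-1.3333) + (3.6667)·(3.6667)) / 5 = 41.3333/5 = 8.2667
  S[X_1,X_2] = ((-2.3333)·(2.5) + (-1.3333)·(-3.5) + (-2.3333)·(3.5) + (3.6667)·(-1.5) + (-1.3333)·(0.5) + (3.6667)·(-1.5)) / 5 = -21/5 = -4.2
  S[X_2,X_2] = ((2.5)·(2.5) + (-3.5)·(-3.5) + (3.5)·(3.5) + (-1.5)·(-1.5) + (0.5)·(0.5) + (-1.5)·(-1.5)) / 5 = 35.5/5 = 7.1

S is symmetric (S[j,i] = S[i,j]). Assembling:

S = [[8.2667, -4.2],
 [-4.2, 7.1]]


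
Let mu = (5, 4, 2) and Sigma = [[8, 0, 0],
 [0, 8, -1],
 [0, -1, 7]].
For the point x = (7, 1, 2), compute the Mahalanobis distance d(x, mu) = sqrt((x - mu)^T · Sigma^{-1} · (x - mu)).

Step 1 — centre the observation: (x - mu) = (2, -3, 0).

Step 2 — invert Sigma (cofactor / det for 3×3, or solve directly):
  Sigma^{-1} = [[0.125, 0, 0],
 [0, 0.1273, 0.0182],
 [0, 0.0182, 0.1455]].

Step 3 — form the quadratic (x - mu)^T · Sigma^{-1} · (x - mu):
  Sigma^{-1} · (x - mu) = (0.25, -0.3818, -0.0545).
  (x - mu)^T · [Sigma^{-1} · (x - mu)] = (2)·(0.25) + (-3)·(-0.3818) + (0)·(-0.0545) = 1.6455.

Step 4 — take square root: d = √(1.6455) ≈ 1.2828.

d(x, mu) = √(1.6455) ≈ 1.2828
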